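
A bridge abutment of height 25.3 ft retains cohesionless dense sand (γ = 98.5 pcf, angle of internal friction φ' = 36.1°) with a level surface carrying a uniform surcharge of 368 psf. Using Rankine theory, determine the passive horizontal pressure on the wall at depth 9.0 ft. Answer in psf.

K_p = (1 + sin φ)/(1 − sin φ) = 3.869.
σ_v = γz + q = 98.5 × 9.0 + 368 = 1254 psf.
σ_h = K_p σ_v = 3.869 × 1254 = 4853 psf.

4850 psf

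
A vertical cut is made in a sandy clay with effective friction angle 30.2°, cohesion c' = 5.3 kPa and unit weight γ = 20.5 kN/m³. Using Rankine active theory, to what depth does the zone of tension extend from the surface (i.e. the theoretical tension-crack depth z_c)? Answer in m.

K_a = tan²(45° − 30.2°/2) = 0.3307; √K_a = 0.5750.
The active pressure is zero where K_a γ z = 2c√K_a, so z_c = 2c/(γ√K_a) = 2×5.3/(20.5×0.5750) = 0.8992 m.

0.899 m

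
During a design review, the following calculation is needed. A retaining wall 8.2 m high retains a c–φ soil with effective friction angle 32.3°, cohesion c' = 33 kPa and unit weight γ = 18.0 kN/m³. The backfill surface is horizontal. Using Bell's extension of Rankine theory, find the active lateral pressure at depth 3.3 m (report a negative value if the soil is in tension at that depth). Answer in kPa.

-18.3 kPa

K_a = (1 − sin φ)/(1 + sin φ) = 0.3035.
σ_a = K_a γ z − 2c√K_a = 0.3035×18.0×3.3 − 2×33×0.5509 = -18.33 kPa.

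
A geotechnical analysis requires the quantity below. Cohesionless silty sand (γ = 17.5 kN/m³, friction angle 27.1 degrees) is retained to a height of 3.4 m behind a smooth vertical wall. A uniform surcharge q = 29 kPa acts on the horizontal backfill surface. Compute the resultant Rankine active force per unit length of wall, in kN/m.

K_a = tan²(45° − φ/2) = 0.3741.
Soil triangle: ½ K_a γ H² = 0.5×0.3741×17.5×3.4² = 37.84 kN/m.
Surcharge rectangle: K_a q H = 0.3741×29×3.4 = 36.88 kN/m.
Total = 37.84 + 36.88 = 74.72 kN/m.

74.7 kN/m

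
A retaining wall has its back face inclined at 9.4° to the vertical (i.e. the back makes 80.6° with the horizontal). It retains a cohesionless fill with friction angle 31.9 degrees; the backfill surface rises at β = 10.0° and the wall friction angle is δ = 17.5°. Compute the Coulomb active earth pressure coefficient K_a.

K_a = sin²(α+φ) / [sin²α · sin(α−δ) · (1 + √{sin(φ+δ)sin(φ−β) / (sin(α−δ)sin(α+β))})²].
With α = 80.6°, φ = 31.9°, δ = 17.5°, β = 10.0°: K_a = 0.4022.

0.402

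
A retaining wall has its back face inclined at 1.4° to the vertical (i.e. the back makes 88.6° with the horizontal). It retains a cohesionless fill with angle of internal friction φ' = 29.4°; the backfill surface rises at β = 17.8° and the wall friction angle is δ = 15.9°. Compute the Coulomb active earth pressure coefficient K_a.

0.420

K_a = sin²(α+φ) / [sin²α · sin(α−δ) · (1 + √{sin(φ+δ)sin(φ−β) / (sin(α−δ)sin(α+β))})²].
With α = 88.6°, φ = 29.4°, δ = 15.9°, β = 17.8°: K_a = 0.4198.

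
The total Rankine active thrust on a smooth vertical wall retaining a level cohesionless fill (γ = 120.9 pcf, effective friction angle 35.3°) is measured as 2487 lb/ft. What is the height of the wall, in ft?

12.4 ft

K_a = 0.2675. P_a = ½ K_a γ H² ⇒ H = √(2P_a/(K_a γ)).
H = √(2×2487/(0.2675×120.9)) = 12.40 ft.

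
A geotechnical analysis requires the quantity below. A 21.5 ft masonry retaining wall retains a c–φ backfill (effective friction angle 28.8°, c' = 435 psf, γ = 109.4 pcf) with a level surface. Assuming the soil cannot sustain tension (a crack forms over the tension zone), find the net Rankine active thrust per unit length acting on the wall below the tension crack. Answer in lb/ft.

1240 lb/ft

K_a = 0.3498; √K_a = 0.5914.
Tension-crack depth z_c = 2c/(γ√K_a) = 2×435/(109.4×0.5914) = 13.45 ft.
σ_a at base = K_a γ H − 2c√K_a = 0.3498×109.4×21.5 − 2×435×0.5914 = 308.1 psf.
P_a = ½ × 308.1 × (H − z_c) = 0.5×308.1×8.053 = 1241 lb/ft.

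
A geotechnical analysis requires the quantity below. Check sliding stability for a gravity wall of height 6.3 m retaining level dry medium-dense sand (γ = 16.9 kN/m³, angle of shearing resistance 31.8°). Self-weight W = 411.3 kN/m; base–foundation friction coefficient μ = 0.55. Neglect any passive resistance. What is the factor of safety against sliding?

2.18

K_a = tan²(45° − 31.8°/2) = 0.3098.
P_a = ½K_aγH² = 0.5×0.3098×16.9×6.3² = 103.9 kN/m, acting at H/3 = 2.100 m above the base.
FS_sliding = μW / P_a = 0.55×411.3 / 103.9 = 2.177.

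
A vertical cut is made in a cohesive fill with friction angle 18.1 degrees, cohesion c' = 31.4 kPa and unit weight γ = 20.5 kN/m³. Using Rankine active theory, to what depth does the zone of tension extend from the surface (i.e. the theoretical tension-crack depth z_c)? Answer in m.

4.22 m

K_a = tan²(45° − 18.1°/2) = 0.5259; √K_a = 0.7252.
The active pressure is zero where K_a γ z = 2c√K_a, so z_c = 2c/(γ√K_a) = 2×31.4/(20.5×0.7252) = 4.224 m.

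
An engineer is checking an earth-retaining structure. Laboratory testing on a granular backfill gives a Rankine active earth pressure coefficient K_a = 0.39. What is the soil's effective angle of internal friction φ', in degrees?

26.0°

K_a = tan²(45° − φ/2) ⇒ 45° − φ/2 = arctan(√0.39) = 31.98°.
φ = 2(45° − 31.98°) = 26.03°.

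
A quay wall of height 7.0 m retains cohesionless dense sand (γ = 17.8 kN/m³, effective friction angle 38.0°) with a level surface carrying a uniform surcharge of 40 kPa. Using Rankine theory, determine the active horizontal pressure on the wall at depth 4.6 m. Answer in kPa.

29.0 kPa

K_a = (1 − sin φ)/(1 + sin φ) = 0.2379.
σ_v = γz + q = 17.8 × 4.6 + 40 = 121.9 kPa.
σ_h = K_a σ_v = 0.2379 × 121.9 = 28.99 kPa.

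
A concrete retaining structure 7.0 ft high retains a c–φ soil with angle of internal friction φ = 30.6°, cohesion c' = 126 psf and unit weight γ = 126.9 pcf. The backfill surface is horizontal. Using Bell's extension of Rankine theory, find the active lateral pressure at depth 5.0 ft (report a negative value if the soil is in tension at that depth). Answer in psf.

62.7 psf

K_a = (1 − sin φ)/(1 + sin φ) = 0.3253.
σ_a = K_a γ z − 2c√K_a = 0.3253×126.9×5.0 − 2×126×0.5704 = 62.69 psf.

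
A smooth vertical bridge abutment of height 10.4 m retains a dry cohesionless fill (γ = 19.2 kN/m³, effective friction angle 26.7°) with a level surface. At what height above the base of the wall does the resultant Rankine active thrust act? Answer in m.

K_a = 0.3800.
The pressure distribution is triangular, so the resultant acts at H/3 above the base = 10.4/3 = 3.467 m.

3.47 m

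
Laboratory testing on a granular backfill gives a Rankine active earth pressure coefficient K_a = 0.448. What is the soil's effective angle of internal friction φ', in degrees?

22.4°

K_a = tan²(45° − φ/2) ⇒ 45° − φ/2 = arctan(√0.448) = 33.80°.
φ = 2(45° − 33.80°) = 22.41°.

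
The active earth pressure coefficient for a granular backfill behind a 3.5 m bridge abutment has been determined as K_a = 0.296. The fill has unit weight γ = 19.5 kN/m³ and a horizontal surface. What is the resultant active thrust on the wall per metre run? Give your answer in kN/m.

35.4 kN/m

P = ½ K_a γ H² = 0.5 × 0.296 × 19.5 × 3.5² = 35.35 kN/m.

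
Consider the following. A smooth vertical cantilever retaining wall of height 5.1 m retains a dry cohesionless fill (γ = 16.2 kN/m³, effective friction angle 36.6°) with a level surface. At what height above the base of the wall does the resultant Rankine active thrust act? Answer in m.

K_a = 0.2530.
The pressure distribution is triangular, so the resultant acts at H/3 above the base = 5.1/3 = 1.700 m.

1.70 m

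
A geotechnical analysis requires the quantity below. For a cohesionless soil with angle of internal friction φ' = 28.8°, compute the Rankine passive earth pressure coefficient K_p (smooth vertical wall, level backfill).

K_p = (1 + sin φ)/(1 − sin φ) = tan²(45° + 28.8°/2) = 2.859.

2.86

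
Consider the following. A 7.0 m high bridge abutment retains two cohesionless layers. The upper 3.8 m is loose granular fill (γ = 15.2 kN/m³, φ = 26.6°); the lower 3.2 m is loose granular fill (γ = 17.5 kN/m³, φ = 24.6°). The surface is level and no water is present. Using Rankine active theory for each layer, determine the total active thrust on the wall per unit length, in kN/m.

K_a1 = tan²(45°−26.6°/2) = 0.3814; K_a2 = tan²(45°−24.6°/2) = 0.4121.
Layer 1: σ at base = K_a1 γ₁ h₁ = 22.03 kPa; P₁ = ½×22.03×3.8 = 41.86.
Layer 2: σ_v at top = γ₁h₁ = 57.76; σ_h top = K_a2×57.76 = 23.81; σ_h base = K_a2×(57.76+17.5×3.2) = 46.89.
P₂ = ½(23.81+46.89)×3.2 = 113.1. Total P_a = 41.86+113.1 = 155.0 kN/m.

155 kN/m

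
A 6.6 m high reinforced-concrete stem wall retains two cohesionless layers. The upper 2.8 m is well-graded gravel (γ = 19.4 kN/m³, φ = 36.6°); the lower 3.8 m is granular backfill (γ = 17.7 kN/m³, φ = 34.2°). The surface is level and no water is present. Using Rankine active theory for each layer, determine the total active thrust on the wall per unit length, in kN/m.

K_a1 = tan²(45°−36.6°/2) = 0.2530; K_a2 = tan²(45°−34.2°/2) = 0.2803.
Layer 1: σ at base = K_a1 γ₁ h₁ = 13.74 kPa; P₁ = ½×13.74×2.8 = 19.24.
Layer 2: σ_v at top = γ₁h₁ = 54.32; σ_h top = K_a2×54.32 = 15.23; σ_h base = K_a2×(54.32+17.7×3.8) = 34.08.
P₂ = ½(15.23+34.08)×3.8 = 93.69. Total P_a = 19.24+93.69 = 112.9 kN/m.

113 kN/m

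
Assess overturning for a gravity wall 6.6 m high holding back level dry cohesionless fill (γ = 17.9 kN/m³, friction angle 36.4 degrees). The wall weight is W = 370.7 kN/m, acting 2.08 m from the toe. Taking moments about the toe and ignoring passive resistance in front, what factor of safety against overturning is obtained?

3.52

K_a = tan²(45° − 36.4°/2) = 0.2552.
P_a = ½K_aγH² = 0.5×0.2552×17.9×6.6² = 99.48 kN/m, acting at H/3 = 2.200 m above the base.
Overturning moment M_o = P_a × H/3 = 99.48 × 2.200 = 218.9.
Resisting moment M_r = W × 2.08 = 370.7 × 2.08 = 771.1.
FS_overturning = M_r/M_o = 771.1/218.9 = 3.523.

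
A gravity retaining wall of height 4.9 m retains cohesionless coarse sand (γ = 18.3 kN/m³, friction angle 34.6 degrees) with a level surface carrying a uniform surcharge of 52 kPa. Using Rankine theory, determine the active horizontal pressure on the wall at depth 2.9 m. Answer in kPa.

29.0 kPa

K_a = (1 − sin φ)/(1 + sin φ) = 0.2756.
σ_v = γz + q = 18.3 × 2.9 + 52 = 105.1 kPa.
σ_h = K_a σ_v = 0.2756 × 105.1 = 28.96 kPa.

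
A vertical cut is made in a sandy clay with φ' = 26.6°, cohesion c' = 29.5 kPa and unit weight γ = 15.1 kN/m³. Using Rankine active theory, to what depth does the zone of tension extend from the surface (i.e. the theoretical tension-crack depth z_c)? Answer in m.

6.33 m

K_a = tan²(45° − 26.6°/2) = 0.3814; √K_a = 0.6176.
The active pressure is zero where K_a γ z = 2c√K_a, so z_c = 2c/(γ√K_a) = 2×29.5/(15.1×0.6176) = 6.326 m.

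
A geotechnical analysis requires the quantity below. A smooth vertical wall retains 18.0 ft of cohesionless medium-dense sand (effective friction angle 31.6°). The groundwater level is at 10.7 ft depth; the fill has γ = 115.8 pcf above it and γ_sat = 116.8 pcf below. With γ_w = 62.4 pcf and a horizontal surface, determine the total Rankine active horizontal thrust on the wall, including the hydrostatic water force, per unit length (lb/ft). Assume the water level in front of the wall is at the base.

7010 lb/ft

K_a = tan²(45° − φ/2) = 0.3123.
γ' = 116.8 − 62.4 = 54.40 pcf. Depth below WT = 7.3 ft.
σ'_h at WT = K_a γ d_w = 387.0 psf; at base = 387.0 + K_a γ' × 7.3 = 511.1 psf.
P₁ (0–10.7 ft) = ½×387.0×10.7 = 2071. P₂ (10.7–18.0 ft) = ½(387.0+511.1)×7.3 = 3278.
P_w = ½ γ_w h₂² = 0.5×62.4×7.3² = 1663. Total = 2071+3278+1663 = 7011 lb/ft.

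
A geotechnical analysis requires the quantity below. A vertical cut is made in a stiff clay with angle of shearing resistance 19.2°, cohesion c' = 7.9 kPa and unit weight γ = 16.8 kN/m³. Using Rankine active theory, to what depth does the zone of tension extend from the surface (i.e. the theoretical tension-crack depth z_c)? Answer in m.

K_a = tan²(45° − 19.2°/2) = 0.5050; √K_a = 0.7107.
The active pressure is zero where K_a γ z = 2c√K_a, so z_c = 2c/(γ√K_a) = 2×7.9/(16.8×0.7107) = 1.323 m.

1.32 m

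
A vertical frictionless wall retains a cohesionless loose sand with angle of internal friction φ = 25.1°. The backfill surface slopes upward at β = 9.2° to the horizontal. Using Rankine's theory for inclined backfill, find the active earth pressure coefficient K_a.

K_a = cos β · (cos β − √(cos²β − cos²φ)) / (cos β + √(cos²β − cos²φ)).
cos β = 0.9871, cos φ = 0.9056, √(cos²β − cos²φ) = 0.3929.
K_a = 0.9871 × (0.9871 − 0.3929)/(0.9871 + 0.3929) = 0.4250.

0.425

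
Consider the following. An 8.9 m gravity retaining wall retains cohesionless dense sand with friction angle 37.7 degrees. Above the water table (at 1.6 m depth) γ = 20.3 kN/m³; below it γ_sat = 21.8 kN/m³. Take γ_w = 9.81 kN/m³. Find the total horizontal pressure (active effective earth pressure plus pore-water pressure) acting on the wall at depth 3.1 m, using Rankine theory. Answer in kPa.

26.9 kPa

K_a = (1 − sin φ)/(1 + sin φ) = 0.2411.
γ' = 21.8 − 9.81 = 11.99 kN/m³.
Effective vertical stress at 3.1 m: σ'_v = 20.3×1.6 + 11.99×1.50 = 50.47 kPa.
σ'_h = K_a σ'_v = 0.2411 × 50.47 = 12.17 kPa; u = γ_w × 1.50 = 14.71 kPa.
Total σ_h = 12.17 + 14.71 = 26.88 kPa.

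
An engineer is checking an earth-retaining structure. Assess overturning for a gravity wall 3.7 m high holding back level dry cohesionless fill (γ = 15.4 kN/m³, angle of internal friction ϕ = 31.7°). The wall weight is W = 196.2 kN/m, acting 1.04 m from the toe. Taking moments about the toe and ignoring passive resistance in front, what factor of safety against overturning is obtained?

K_a = tan²(45° − 31.7°/2) = 0.3111.
P_a = ½K_aγH² = 0.5×0.3111×15.4×3.7² = 32.79 kN/m, acting at H/3 = 1.233 m above the base.
Overturning moment M_o = P_a × H/3 = 32.79 × 1.233 = 40.44.
Resisting moment M_r = W × 1.04 = 196.2 × 1.04 = 204.0.
FS_overturning = M_r/M_o = 204.0/40.44 = 5.045.

5.05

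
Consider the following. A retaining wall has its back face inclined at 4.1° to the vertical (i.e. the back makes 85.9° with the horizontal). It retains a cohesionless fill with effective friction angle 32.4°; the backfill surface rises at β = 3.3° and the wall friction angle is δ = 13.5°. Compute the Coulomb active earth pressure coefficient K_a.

K_a = sin²(α+φ) / [sin²α · sin(α−δ) · (1 + √{sin(φ+δ)sin(φ−β) / (sin(α−δ)sin(α+β))})²].
With α = 85.9°, φ = 32.4°, δ = 13.5°, β = 3.3°: K_a = 0.3172.

0.317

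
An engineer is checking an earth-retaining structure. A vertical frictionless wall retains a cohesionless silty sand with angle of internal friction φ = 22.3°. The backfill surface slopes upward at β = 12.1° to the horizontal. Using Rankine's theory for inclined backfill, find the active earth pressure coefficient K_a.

0.500

K_a = cos β · (cos β − √(cos²β − cos²φ)) / (cos β + √(cos²β − cos²φ)).
cos β = 0.9778, cos φ = 0.9252, √(cos²β − cos²φ) = 0.3163.
K_a = 0.9778 × (0.9778 − 0.3163)/(0.9778 + 0.3163) = 0.4998.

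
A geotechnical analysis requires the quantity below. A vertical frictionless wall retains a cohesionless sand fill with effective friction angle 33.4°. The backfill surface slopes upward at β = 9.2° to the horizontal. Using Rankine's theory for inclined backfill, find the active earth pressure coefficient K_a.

K_a = cos β · (cos β − √(cos²β − cos²φ)) / (cos β + √(cos²β − cos²φ)).
cos β = 0.9871, cos φ = 0.8348, √(cos²β − cos²φ) = 0.5268.
K_a = 0.9871 × (0.9871 − 0.5268)/(0.9871 + 0.5268) = 0.3002.

0.300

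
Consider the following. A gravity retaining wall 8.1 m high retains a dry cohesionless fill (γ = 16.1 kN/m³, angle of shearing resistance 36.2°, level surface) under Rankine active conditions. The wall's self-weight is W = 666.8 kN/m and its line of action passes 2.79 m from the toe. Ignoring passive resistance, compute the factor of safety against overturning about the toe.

K_a = tan²(45° − 36.2°/2) = 0.2574.
P_a = ½K_aγH² = 0.5×0.2574×16.1×8.1² = 135.9 kN/m, acting at H/3 = 2.700 m above the base.
Overturning moment M_o = P_a × H/3 = 135.9 × 2.700 = 367.0.
Resisting moment M_r = W × 2.79 = 666.8 × 2.79 = 1860.
FS_overturning = M_r/M_o = 1860/367.0 = 5.069.

5.07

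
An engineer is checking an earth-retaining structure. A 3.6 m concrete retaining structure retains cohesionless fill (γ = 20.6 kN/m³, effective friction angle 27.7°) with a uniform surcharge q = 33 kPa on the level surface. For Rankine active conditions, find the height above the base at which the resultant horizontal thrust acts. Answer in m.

1.48 m

K_a = 0.3653.
Triangular part P₁ = ½K_aγH² = 48.77 at H/3 = 1.200 m; rectangular part P₂ = K_a q H = 43.40 at H/2 = 1.800 m.
ȳ = (P₁·1.200 + P₂·1.800)/(P₁+P₂) = 1.483 m.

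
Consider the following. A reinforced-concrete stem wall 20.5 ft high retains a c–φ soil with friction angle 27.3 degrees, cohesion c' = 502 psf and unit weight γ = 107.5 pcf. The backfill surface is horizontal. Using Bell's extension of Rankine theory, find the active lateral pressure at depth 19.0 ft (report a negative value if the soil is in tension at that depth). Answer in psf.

K_a = (1 − sin φ)/(1 + sin φ) = 0.3711.
σ_a = K_a γ z − 2c√K_a = 0.3711×107.5×19.0 − 2×502×0.6092 = 146.4 psf.

146 psf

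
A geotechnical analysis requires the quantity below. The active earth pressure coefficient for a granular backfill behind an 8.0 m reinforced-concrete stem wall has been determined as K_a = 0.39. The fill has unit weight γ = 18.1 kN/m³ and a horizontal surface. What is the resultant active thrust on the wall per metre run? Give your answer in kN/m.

226 kN/m

P = ½ K_a γ H² = 0.5 × 0.39 × 18.1 × 8.0² = 225.9 kN/m.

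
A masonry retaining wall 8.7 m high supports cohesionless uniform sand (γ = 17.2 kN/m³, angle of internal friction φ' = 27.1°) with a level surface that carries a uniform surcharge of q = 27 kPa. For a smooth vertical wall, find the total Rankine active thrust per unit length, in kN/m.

K_a = tan²(45° − φ/2) = 0.3741.
Soil triangle: ½ K_a γ H² = 0.5×0.3741×17.2×8.7² = 243.5 kN/m.
Surcharge rectangle: K_a q H = 0.3741×27×8.7 = 87.87 kN/m.
Total = 243.5 + 87.87 = 331.4 kN/m.

331 kN/m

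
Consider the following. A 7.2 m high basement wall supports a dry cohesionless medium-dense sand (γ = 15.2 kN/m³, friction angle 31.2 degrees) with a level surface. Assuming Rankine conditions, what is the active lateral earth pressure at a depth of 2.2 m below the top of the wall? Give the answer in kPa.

K_a = (1 − sin φ)/(1 + sin φ) = 0.3175.
σ_h = K_a γ z = 0.3175 × 15.2 × 2.2 = 10.62 kPa.

10.6 kPa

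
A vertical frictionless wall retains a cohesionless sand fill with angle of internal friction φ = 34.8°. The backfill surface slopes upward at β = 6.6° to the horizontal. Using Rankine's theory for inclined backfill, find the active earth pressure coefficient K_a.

K_a = cos β · (cos β − √(cos²β − cos²φ)) / (cos β + √(cos²β − cos²φ)).
cos β = 0.9934, cos φ = 0.8211, √(cos²β − cos²φ) = 0.5590.
K_a = 0.9934 × (0.9934 − 0.5590)/(0.9934 + 0.5590) = 0.2779.

0.278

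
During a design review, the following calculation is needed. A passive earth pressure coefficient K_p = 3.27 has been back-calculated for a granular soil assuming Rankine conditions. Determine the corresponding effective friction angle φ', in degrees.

32.1°

K_p = (1+sin φ)/(1−sin φ) ⇒ sin φ = (K_p − 1)/(K_p + 1) = 0.5316.
φ = arcsin(0.5316) = 32.11°.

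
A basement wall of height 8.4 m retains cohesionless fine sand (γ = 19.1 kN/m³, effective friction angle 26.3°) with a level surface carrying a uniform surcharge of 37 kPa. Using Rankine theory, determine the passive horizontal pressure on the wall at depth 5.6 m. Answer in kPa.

373 kPa

K_p = (1 + sin φ)/(1 − sin φ) = 2.591.
σ_v = γz + q = 19.1 × 5.6 + 37 = 144.0 kPa.
σ_h = K_p σ_v = 2.591 × 144.0 = 373.0 kPa.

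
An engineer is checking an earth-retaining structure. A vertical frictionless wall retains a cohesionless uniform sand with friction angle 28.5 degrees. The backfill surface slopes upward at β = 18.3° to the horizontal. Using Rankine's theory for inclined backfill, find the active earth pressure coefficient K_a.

K_a = cos β · (cos β − √(cos²β − cos²φ)) / (cos β + √(cos²β − cos²φ)).
cos β = 0.9494, cos φ = 0.8788, √(cos²β − cos²φ) = 0.3593.
K_a = 0.9494 × (0.9494 − 0.3593)/(0.9494 + 0.3593) = 0.4281.

0.428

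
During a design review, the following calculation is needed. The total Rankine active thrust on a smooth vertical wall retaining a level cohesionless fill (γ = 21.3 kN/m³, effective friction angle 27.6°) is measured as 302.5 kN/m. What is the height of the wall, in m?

8.80 m

K_a = 0.3668. P_a = ½ K_a γ H² ⇒ H = √(2P_a/(K_a γ)).
H = √(2×302.5/(0.3668×21.3)) = 8.800 m.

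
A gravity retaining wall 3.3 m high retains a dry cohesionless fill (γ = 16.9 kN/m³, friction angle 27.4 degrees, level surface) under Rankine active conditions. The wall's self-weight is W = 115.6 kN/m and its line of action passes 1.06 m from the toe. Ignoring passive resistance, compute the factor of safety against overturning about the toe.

K_a = tan²(45° − 27.4°/2) = 0.3697.
P_a = ½K_aγH² = 0.5×0.3697×16.9×3.3² = 34.02 kN/m, acting at H/3 = 1.100 m above the base.
Overturning moment M_o = P_a × H/3 = 34.02 × 1.100 = 37.42.
Resisting moment M_r = W × 1.06 = 115.6 × 1.06 = 122.5.
FS_overturning = M_r/M_o = 122.5/37.42 = 3.275.

3.27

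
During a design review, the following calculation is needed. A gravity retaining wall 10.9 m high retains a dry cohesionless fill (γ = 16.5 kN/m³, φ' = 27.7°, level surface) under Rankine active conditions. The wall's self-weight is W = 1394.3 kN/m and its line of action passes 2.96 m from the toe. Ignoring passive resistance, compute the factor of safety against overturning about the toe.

K_a = tan²(45° − 27.7°/2) = 0.3653.
P_a = ½K_aγH² = 0.5×0.3653×16.5×10.9² = 358.1 kN/m, acting at H/3 = 3.633 m above the base.
Overturning moment M_o = P_a × H/3 = 358.1 × 3.633 = 1301.
Resisting moment M_r = W × 2.96 = 1394.3 × 2.96 = 4127.
FS_overturning = M_r/M_o = 4127/1301 = 3.172.

3.17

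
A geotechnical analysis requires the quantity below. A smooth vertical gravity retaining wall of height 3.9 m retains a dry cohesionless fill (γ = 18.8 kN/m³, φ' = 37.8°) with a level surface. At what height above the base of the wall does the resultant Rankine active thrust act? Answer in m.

1.30 m

K_a = 0.2400.
The pressure distribution is triangular, so the resultant acts at H/3 above the base = 3.9/3 = 1.300 m.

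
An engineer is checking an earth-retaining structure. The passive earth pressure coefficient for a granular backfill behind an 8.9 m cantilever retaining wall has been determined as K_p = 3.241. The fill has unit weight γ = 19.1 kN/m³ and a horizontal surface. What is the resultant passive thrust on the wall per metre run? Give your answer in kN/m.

2450 kN/m

P = ½ K_p γ H² = 0.5 × 3.241 × 19.1 × 8.9² = 2452 kN/m.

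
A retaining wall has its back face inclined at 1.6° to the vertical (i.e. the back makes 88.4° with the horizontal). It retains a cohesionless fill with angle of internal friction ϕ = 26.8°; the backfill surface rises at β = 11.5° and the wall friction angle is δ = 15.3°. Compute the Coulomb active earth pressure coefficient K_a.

0.417

K_a = sin²(α+φ) / [sin²α · sin(α−δ) · (1 + √{sin(φ+δ)sin(φ−β) / (sin(α−δ)sin(α+β))})²].
With α = 88.4°, φ = 26.8°, δ = 15.3°, β = 11.5°: K_a = 0.4169.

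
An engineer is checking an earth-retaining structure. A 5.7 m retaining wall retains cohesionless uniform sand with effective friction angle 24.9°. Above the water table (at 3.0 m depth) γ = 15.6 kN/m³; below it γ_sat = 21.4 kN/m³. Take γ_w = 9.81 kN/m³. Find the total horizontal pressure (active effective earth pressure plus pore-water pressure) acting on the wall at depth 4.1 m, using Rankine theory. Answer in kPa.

35.1 kPa

K_a = (1 − sin φ)/(1 + sin φ) = 0.4074.
γ' = 21.4 − 9.81 = 11.59 kN/m³.
Effective vertical stress at 4.1 m: σ'_v = 15.6×3.0 + 11.59×1.10 = 59.55 kPa.
σ'_h = K_a σ'_v = 0.4074 × 59.55 = 24.26 kPa; u = γ_w × 1.10 = 10.79 kPa.
Total σ_h = 24.26 + 10.79 = 35.05 kPa.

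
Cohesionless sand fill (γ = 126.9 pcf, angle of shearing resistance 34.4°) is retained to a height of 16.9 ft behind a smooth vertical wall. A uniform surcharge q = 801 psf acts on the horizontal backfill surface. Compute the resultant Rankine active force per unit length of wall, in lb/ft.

K_a = tan²(45° − φ/2) = 0.2780.
Soil triangle: ½ K_a γ H² = 0.5×0.2780×126.9×16.9² = 5038 lb/ft.
Surcharge rectangle: K_a q H = 0.2780×801×16.9 = 3763 lb/ft.
Total = 5038 + 3763 = 8801 lb/ft.

8800 lb/ft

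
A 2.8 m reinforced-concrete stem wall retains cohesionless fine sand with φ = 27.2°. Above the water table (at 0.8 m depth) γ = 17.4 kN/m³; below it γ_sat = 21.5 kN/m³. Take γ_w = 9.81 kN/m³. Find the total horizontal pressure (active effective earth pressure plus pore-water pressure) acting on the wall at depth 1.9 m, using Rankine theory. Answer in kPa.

20.8 kPa

K_a = (1 − sin φ)/(1 + sin φ) = 0.3726.
γ' = 21.5 − 9.81 = 11.69 kN/m³.
Effective vertical stress at 1.9 m: σ'_v = 17.4×0.8 + 11.69×1.10 = 26.78 kPa.
σ'_h = K_a σ'_v = 0.3726 × 26.78 = 9.978 kPa; u = γ_w × 1.10 = 10.79 kPa.
Total σ_h = 9.978 + 10.79 = 20.77 kPa.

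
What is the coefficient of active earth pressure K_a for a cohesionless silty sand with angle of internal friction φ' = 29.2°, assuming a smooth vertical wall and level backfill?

0.344

K_a = tan²(45° − φ/2) = tan²(30.40°) = 0.3442.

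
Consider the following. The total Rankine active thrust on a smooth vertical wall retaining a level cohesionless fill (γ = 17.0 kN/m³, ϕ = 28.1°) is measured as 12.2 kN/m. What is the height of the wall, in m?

K_a = 0.3596. P_a = ½ K_a γ H² ⇒ H = √(2P_a/(K_a γ)).
H = √(2×12.2/(0.3596×17.0)) = 1.998 m.

2.00 m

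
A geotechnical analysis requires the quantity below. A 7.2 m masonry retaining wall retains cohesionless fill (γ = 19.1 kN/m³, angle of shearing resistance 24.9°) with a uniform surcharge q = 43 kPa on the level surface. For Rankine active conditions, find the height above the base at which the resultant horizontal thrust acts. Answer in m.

2.86 m

K_a = 0.4074.
Triangular part P₁ = ½K_aγH² = 201.7 at H/3 = 2.400 m; rectangular part P₂ = K_a q H = 126.1 at H/2 = 3.600 m.
ȳ = (P₁·2.400 + P₂·3.600)/(P₁+P₂) = 2.862 m.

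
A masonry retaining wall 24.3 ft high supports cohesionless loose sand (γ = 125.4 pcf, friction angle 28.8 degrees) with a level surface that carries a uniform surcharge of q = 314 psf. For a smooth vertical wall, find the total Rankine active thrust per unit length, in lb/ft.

K_a = tan²(45° − φ/2) = 0.3498.
Soil triangle: ½ K_a γ H² = 0.5×0.3498×125.4×24.3² = 12950 lb/ft.
Surcharge rectangle: K_a q H = 0.3498×314×24.3 = 2669 lb/ft.
Total = 12950 + 2669 = 15620 lb/ft.

15600 lb/ft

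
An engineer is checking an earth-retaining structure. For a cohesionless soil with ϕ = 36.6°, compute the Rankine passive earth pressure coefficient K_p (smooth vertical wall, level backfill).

K_p = (1 + sin φ)/(1 − sin φ) = tan²(45° + 36.6°/2) = 3.953.

3.95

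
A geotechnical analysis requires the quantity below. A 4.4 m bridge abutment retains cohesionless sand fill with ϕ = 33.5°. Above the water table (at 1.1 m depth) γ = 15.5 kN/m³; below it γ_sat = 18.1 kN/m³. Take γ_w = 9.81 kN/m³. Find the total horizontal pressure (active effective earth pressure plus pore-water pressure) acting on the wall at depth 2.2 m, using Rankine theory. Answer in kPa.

K_a = (1 − sin φ)/(1 + sin φ) = 0.2887.
γ' = 18.1 − 9.81 = 8.290 kN/m³.
Effective vertical stress at 2.2 m: σ'_v = 15.5×1.1 + 8.290×1.10 = 26.17 kPa.
σ'_h = K_a σ'_v = 0.2887 × 26.17 = 7.555 kPa; u = γ_w × 1.10 = 10.79 kPa.
Total σ_h = 7.555 + 10.79 = 18.35 kPa.

18.3 kPa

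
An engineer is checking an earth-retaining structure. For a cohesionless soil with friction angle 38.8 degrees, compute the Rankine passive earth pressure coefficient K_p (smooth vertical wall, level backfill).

K_p = (1 + sin φ)/(1 − sin φ) = tan²(45° + 38.8°/2) = 4.356.

4.36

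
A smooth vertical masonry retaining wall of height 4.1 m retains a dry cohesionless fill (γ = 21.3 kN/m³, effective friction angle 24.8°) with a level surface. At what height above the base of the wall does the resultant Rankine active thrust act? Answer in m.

1.37 m

K_a = 0.4090.
The pressure distribution is triangular, so the resultant acts at H/3 above the base = 4.1/3 = 1.367 m.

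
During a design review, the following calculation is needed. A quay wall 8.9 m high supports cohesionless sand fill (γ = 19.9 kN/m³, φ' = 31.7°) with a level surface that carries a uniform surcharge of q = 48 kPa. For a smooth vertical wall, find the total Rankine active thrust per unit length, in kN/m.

K_a = tan²(45° − φ/2) = 0.3111.
Soil triangle: ½ K_a γ H² = 0.5×0.3111×19.9×8.9² = 245.2 kN/m.
Surcharge rectangle: K_a q H = 0.3111×48×8.9 = 132.9 kN/m.
Total = 245.2 + 132.9 = 378.1 kN/m.

378 kN/m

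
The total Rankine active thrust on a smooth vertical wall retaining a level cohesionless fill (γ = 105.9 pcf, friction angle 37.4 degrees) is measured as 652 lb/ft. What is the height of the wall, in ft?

K_a = 0.2443. P_a = ½ K_a γ H² ⇒ H = √(2P_a/(K_a γ)).
H = √(2×652/(0.2443×105.9)) = 7.100 ft.

7.10 ft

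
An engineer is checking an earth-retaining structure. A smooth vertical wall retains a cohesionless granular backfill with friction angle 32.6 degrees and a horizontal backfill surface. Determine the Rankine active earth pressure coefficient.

K_a = (1 − sin φ)/(1 + sin φ) = (1 − sin 32.6°)/(1 + sin 32.6°) = 0.2997.

0.300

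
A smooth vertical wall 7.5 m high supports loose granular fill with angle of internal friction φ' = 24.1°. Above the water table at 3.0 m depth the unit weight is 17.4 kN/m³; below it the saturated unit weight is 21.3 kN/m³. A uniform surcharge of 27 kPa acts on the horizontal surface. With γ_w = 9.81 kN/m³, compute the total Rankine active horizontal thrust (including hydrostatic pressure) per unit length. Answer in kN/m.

365 kN/m

K_a = tan²(45° − φ/2) = 0.4201.
γ' = 21.3 − 9.81 = 11.49 kN/m³. h₂ = H − d_w = 4.5 m.
σ'_h: at surface K_a·q = 11.34; at WT K_a(q+γd_w) = 33.27; at base K_a(q+γd_w+γ'h₂) = 55.00 kPa.
P₁ = ½(11.34+33.27)×3.0 = 66.93; P₂ = ½(33.27+55.00)×4.5 = 198.6; P_w = ½γ_w h₂² = 99.33.
Total = 66.93+198.6+99.33 = 364.9 kN/m.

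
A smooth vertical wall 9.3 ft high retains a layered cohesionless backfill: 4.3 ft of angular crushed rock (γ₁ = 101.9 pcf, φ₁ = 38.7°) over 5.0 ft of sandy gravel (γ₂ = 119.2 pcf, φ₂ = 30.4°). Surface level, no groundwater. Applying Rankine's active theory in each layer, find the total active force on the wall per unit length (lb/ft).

K_a1 = tan²(45°−38.7°/2) = 0.2306; K_a2 = tan²(45°−30.4°/2) = 0.3280.
Layer 1: σ at base = K_a1 γ₁ h₁ = 101.0 psf; P₁ = ½×101.0×4.3 = 217.2.
Layer 2: σ_v at top = γ₁h₁ = 438.2; σ_h top = K_a2×438.2 = 143.7; σ_h base = K_a2×(438.2+119.2×5.0) = 339.2.
P₂ = ½(143.7+339.2)×5.0 = 1207. Total P_a = 217.2+1207 = 1425 lb/ft.

1420 lb/ft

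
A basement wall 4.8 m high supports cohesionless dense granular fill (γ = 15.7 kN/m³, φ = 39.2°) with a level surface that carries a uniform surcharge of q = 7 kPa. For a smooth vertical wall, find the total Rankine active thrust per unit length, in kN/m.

K_a = tan²(45° − φ/2) = 0.2255.
Soil triangle: ½ K_a γ H² = 0.5×0.2255×15.7×4.8² = 40.78 kN/m.
Surcharge rectangle: K_a q H = 0.2255×7×4.8 = 7.576 kN/m.
Total = 40.78 + 7.576 = 48.35 kN/m.

48.4 kN/m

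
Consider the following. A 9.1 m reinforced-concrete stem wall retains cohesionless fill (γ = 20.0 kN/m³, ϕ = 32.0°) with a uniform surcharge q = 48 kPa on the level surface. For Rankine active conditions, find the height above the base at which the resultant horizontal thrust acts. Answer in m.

3.56 m

K_a = 0.3073.
Triangular part P₁ = ½K_aγH² = 254.4 at H/3 = 3.033 m; rectangular part P₂ = K_a q H = 134.2 at H/2 = 4.550 m.
ȳ = (P₁·3.033 + P₂·4.550)/(P₁+P₂) = 3.557 m.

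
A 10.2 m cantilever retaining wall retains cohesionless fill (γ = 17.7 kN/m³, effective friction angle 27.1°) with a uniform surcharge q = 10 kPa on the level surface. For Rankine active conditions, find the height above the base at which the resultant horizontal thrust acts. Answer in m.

3.57 m

K_a = 0.3741.
Triangular part P₁ = ½K_aγH² = 344.4 at H/3 = 3.400 m; rectangular part P₂ = K_a q H = 38.15 at H/2 = 5.100 m.
ȳ = (P₁·3.400 + P₂·5.100)/(P₁+P₂) = 3.570 m.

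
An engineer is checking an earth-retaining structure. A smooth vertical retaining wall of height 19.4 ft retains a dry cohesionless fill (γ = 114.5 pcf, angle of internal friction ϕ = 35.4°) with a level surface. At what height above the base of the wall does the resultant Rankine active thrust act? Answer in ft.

6.47 ft

K_a = 0.2664.
The pressure distribution is triangular, so the resultant acts at H/3 above the base = 19.4/3 = 6.467 ft.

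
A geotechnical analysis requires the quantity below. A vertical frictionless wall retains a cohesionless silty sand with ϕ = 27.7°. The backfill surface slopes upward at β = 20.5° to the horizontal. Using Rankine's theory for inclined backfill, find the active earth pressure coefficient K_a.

0.476

K_a = cos β · (cos β − √(cos²β − cos²φ)) / (cos β + √(cos²β − cos²φ)).
cos β = 0.9367, cos φ = 0.8854, √(cos²β − cos²φ) = 0.3057.
K_a = 0.9367 × (0.9367 − 0.3057)/(0.9367 + 0.3057) = 0.4758.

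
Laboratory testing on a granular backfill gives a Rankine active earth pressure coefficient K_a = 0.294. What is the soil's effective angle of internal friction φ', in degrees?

K_a = tan²(45° − φ/2) ⇒ 45° − φ/2 = arctan(√0.294) = 28.47°.
φ = 2(45° − 28.47°) = 33.07°.

33.1°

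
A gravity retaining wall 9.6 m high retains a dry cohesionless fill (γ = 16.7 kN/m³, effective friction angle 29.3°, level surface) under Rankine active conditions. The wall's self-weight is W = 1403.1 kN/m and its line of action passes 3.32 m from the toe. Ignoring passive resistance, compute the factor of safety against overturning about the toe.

K_a = tan²(45° − 29.3°/2) = 0.3428.
P_a = ½K_aγH² = 0.5×0.3428×16.7×9.6² = 263.8 kN/m, acting at H/3 = 3.200 m above the base.
Overturning moment M_o = P_a × H/3 = 263.8 × 3.200 = 844.2.
Resisting moment M_r = W × 3.32 = 1403.1 × 3.32 = 4658.
FS_overturning = M_r/M_o = 4658/844.2 = 5.518.

5.52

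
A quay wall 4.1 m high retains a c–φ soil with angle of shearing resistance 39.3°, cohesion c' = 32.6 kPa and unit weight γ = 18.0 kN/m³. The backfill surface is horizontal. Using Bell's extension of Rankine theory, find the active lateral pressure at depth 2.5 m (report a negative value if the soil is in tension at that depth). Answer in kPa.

K_a = (1 − sin φ)/(1 + sin φ) = 0.2245.
σ_a = K_a γ z − 2c√K_a = 0.2245×18.0×2.5 − 2×32.6×0.4738 = -20.79 kPa.

-20.8 kPa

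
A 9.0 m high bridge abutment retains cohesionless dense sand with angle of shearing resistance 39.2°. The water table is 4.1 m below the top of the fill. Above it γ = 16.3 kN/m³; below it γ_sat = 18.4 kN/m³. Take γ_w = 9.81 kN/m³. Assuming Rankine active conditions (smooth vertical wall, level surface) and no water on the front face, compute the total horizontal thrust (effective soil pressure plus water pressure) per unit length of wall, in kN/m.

246 kN/m

K_a = tan²(45° − φ/2) = 0.2255.
γ' = 18.4 − 9.81 = 8.590 kN/m³. Depth below WT = 4.9 m.
σ'_h at WT = K_a γ d_w = 15.07 kPa; at base = 15.07 + K_a γ' × 4.9 = 24.56 kPa.
P₁ (0–4.1 m) = ½×15.07×4.1 = 30.89. P₂ (4.1–9.0 m) = ½(15.07+24.56)×4.9 = 97.08.
P_w = ½ γ_w h₂² = 0.5×9.81×4.9² = 117.8. Total = 30.89+97.08+117.8 = 245.7 kN/m.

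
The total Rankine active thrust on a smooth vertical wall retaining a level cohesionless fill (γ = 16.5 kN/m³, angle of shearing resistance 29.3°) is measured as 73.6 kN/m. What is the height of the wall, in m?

K_a = 0.3428. P_a = ½ K_a γ H² ⇒ H = √(2P_a/(K_a γ)).
H = √(2×73.6/(0.3428×16.5)) = 5.101 m.

5.10 m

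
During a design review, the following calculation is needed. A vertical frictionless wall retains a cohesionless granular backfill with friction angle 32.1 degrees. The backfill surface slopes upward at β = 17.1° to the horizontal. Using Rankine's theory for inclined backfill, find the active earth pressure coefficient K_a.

K_a = cos β · (cos β − √(cos²β − cos²φ)) / (cos β + √(cos²β − cos²φ)).
cos β = 0.9558, cos φ = 0.8471, √(cos²β − cos²φ) = 0.4426.
K_a = 0.9558 × (0.9558 − 0.4426)/(0.9558 + 0.4426) = 0.3507.

0.351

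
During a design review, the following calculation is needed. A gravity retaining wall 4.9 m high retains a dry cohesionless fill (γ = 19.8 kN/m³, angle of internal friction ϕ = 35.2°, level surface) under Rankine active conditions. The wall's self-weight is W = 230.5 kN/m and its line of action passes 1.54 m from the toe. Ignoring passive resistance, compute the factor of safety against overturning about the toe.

3.40

K_a = tan²(45° − 35.2°/2) = 0.2687.
P_a = ½K_aγH² = 0.5×0.2687×19.8×4.9² = 63.87 kN/m, acting at H/3 = 1.633 m above the base.
Overturning moment M_o = P_a × H/3 = 63.87 × 1.633 = 104.3.
Resisting moment M_r = W × 1.54 = 230.5 × 1.54 = 355.0.
FS_overturning = M_r/M_o = 355.0/104.3 = 3.403.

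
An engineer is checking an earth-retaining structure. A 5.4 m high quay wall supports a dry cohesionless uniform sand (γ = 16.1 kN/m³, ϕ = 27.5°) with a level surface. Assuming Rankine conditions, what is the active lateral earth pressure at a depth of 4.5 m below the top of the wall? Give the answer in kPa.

K_a = (1 − sin φ)/(1 + sin φ) = 0.3682.
σ_h = K_a γ z = 0.3682 × 16.1 × 4.5 = 26.68 kPa.

26.7 kPa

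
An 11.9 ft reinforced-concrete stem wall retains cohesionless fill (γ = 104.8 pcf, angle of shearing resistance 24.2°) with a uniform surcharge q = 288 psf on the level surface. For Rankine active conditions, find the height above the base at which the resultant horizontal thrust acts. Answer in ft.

4.59 ft

K_a = 0.4185.
Triangular part P₁ = ½K_aγH² = 3106 at H/3 = 3.967 ft; rectangular part P₂ = K_a q H = 1434 at H/2 = 5.950 ft.
ȳ = (P₁·3.967 + P₂·5.950)/(P₁+P₂) = 4.593 ft.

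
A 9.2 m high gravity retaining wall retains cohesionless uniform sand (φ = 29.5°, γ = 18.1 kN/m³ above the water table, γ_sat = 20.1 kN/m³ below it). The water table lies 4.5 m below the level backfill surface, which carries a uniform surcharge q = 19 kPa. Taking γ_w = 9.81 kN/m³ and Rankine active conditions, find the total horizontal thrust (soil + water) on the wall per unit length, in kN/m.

399 kN/m

K_a = tan²(45° − φ/2) = 0.3401.
γ' = 20.1 − 9.81 = 10.29 kN/m³. h₂ = H − d_w = 4.7 m.
σ'_h: at surface K_a·q = 6.462; at WT K_a(q+γd_w) = 34.16; at base K_a(q+γd_w+γ'h₂) = 50.61 kPa.
P₁ = ½(6.462+34.16)×4.5 = 91.41; P₂ = ½(34.16+50.61)×4.7 = 199.2; P_w = ½γ_w h₂² = 108.4.
Total = 91.41+199.2+108.4 = 399.0 kN/m.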